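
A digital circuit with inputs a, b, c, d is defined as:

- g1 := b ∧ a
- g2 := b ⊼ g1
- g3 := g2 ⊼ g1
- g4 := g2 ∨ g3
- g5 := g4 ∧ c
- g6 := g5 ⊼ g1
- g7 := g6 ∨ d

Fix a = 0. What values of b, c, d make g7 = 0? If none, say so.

With a = 0 fixed, none of the 8 settings of b, c, d give g7 = 0.
For example, with b=1, c=0, d=1:
g1 = b ∧ a = 1 ∧ 0 = 0
g2 = b ⊼ g1 = 1 ⊼ 0 = 1
g3 = g2 ⊼ g1 = 1 ⊼ 0 = 1
g4 = g2 ∨ g3 = 1 ∨ 1 = 1
g5 = g4 ∧ c = 1 ∧ 0 = 0
g6 = g5 ⊼ g1 = 0 ⊼ 0 = 1
g7 = g6 ∨ d = 1 ∨ 1 = 1
giving g7 = 1 ≠ 0.

no solution exists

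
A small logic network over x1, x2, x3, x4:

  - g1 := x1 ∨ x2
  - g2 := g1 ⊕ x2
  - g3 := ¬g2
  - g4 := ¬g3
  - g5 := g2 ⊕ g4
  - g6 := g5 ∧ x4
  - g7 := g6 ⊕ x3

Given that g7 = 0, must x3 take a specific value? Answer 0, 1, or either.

g7 = g6 ⊕ x3 must be 0, so g6 and x3 are equal.
Every assignment with g7 = 0 has x3 = 0; there are 8 such assignment(s).

0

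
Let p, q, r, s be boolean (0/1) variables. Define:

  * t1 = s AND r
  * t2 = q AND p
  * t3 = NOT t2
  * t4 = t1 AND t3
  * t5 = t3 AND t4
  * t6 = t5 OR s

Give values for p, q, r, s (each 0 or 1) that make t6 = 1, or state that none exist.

p=0 q=0 r=1 s=1

t6 = t5 OR s must be 1, so at least one of t5, s is 1.
Check with p=0 q=0 r=1 s=1:
t1 = s AND r = 1 AND 1 = 1
t2 = q AND p = 0 AND 0 = 0
t3 = NOT t2 = NOT 0 = 1
t4 = t1 AND t3 = 1 AND 1 = 1
t5 = t3 AND t4 = 1 AND 1 = 1
t6 = t5 OR s = 1 OR 1 = 1
So t6 = 1 as required.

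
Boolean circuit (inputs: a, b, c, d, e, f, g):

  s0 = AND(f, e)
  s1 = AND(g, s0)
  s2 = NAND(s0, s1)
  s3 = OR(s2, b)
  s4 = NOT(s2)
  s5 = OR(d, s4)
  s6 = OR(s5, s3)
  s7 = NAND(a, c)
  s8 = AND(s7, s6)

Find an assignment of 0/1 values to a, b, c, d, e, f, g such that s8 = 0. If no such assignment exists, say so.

a=1, b=1, c=1, d=0, e=1, f=0, g=1

s8 = AND(s7, s6) must be 0, so at least one of s7, s6 is 0.
Check with a=1, b=1, c=1, d=0, e=1, f=0, g=1:
s0 = AND(f, e) = AND(0, 1) = 0
s1 = AND(g, s0) = AND(1, 0) = 0
s2 = NAND(s0, s1) = NAND(0, 0) = 1
s3 = OR(s2, b) = OR(1, 1) = 1
s4 = NOT(s2) = NOT 1 = 0
s5 = OR(d, s4) = OR(0, 0) = 0
s6 = OR(s5, s3) = OR(0, 1) = 1
s7 = NAND(a, c) = NAND(1, 1) = 0
s8 = AND(s7, s6) = AND(0, 1) = 0
So s8 = 0 as required.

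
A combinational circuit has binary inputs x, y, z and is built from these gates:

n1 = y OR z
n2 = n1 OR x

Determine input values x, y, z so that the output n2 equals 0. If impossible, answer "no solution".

n2 = n1 OR x must be 0, so both n1 = 0 and x = 0.
n1 = y OR z must be 0, so both y = 0 and z = 0.
Check with x=0, y=0, z=0:
n1 = y OR z = 0 OR 0 = 0
n2 = n1 OR x = 0 OR 0 = 0
So n2 = 0 as required.

x=0, y=0, z=0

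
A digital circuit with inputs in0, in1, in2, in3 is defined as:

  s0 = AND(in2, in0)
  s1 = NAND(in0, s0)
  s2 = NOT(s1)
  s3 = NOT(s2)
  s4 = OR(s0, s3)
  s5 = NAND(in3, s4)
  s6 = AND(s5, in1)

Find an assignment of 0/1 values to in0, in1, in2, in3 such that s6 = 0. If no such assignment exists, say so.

s6 = AND(s5, in1) must be 0, so at least one of s5, in1 is 0.
Check with in0=0, in1=1, in2=1, in3=1:
s0 = AND(in2, in0) = AND(1, 0) = 0
s1 = NAND(in0, s0) = NAND(0, 0) = 1
s2 = NOT(s1) = NOT 1 = 0
s3 = NOT(s2) = NOT 0 = 1
s4 = OR(s0, s3) = OR(0, 1) = 1
s5 = NAND(in3, s4) = NAND(1, 1) = 0
s6 = AND(s5, in1) = AND(0, 1) = 0
So s6 = 0 as required.

in0=0, in1=1, in2=1, in3=1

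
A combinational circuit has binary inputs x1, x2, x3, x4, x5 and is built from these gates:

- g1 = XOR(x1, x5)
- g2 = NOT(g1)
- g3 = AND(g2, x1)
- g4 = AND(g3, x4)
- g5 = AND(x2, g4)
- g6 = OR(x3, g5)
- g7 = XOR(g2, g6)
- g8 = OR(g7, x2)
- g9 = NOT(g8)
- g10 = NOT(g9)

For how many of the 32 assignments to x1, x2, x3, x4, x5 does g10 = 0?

8

g10 = NOT(g9) must be 0, so g9 = 1.
Enumerating the 32 input combinations, 8 give g10 = 0 and 24 give g10 = 1.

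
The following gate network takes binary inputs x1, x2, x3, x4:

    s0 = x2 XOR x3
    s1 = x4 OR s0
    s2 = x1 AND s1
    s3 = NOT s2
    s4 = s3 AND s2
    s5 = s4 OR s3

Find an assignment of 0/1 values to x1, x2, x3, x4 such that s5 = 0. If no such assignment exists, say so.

x1=1, x2=1, x3=0, x4=0

Check with x1=1, x2=1, x3=0, x4=0:
s0 = x2 XOR x3 = 1 XOR 0 = 1
s1 = x4 OR s0 = 0 OR 1 = 1
s2 = x1 AND s1 = 1 AND 1 = 1
s3 = NOT s2 = NOT 1 = 0
s4 = s3 AND s2 = 0 AND 1 = 0
s5 = s4 OR s3 = 0 OR 0 = 0
So s5 = 0 as required.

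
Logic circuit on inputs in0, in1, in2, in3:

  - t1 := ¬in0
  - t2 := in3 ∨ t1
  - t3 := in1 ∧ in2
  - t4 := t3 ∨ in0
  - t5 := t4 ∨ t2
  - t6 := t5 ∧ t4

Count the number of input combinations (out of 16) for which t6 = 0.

6

t6 = t5 ∧ t4 must be 0, so at least one of t5, t4 is 0.
Enumerating the 16 input combinations, 6 give t6 = 0 and 10 give t6 = 1.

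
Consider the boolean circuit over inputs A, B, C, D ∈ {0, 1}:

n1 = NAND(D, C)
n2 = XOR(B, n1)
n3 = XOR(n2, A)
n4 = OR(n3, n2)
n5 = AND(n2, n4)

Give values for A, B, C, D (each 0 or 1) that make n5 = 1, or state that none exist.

n5 = AND(n2, n4) must be 1, so both n2 = 1 and n4 = 1.
n2 = XOR(B, n1) must be 1, so B and n1 differ.
n4 = OR(n3, n2) must be 1, so at least one of n3, n2 is 1.
Check with A=0 B=0 C=0 D=1:
n1 = NAND(D, C) = NAND(1, 0) = 1
n2 = XOR(B, n1) = XOR(0, 1) = 1
n3 = XOR(n2, A) = XOR(1, 0) = 1
n4 = OR(n3, n2) = OR(1, 1) = 1
n5 = AND(n2, n4) = AND(1, 1) = 1
So n5 = 1 as required.

A=0 B=0 C=0 D=1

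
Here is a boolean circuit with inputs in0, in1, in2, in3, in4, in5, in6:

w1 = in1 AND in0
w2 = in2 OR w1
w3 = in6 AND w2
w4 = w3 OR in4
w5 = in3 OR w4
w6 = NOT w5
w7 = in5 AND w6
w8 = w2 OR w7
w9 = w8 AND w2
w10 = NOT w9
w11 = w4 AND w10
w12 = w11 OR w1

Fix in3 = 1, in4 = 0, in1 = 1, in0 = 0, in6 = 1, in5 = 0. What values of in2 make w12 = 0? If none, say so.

in2=0

w12 = w11 OR w1 must be 0, so both w11 = 0 and w1 = 0.
w11 = w4 AND w10 must be 0, so at least one of w4, w10 is 0.
Check with in3 = 1, in4 = 0, in1 = 1, in0 = 0, in6 = 1, in5 = 0 and in2=0:
w1 = in1 AND in0 = 1 AND 0 = 0
w2 = in2 OR w1 = 0 OR 0 = 0
w3 = in6 AND w2 = 1 AND 0 = 0
w4 = w3 OR in4 = 0 OR 0 = 0
w5 = in3 OR w4 = 1 OR 0 = 1
w6 = NOT w5 = NOT 1 = 0
w7 = in5 AND w6 = 0 AND 0 = 0
w8 = w2 OR w7 = 0 OR 0 = 0
w9 = w8 AND w2 = 0 AND 0 = 0
w10 = NOT w9 = NOT 0 = 1
w11 = w4 AND w10 = 0 AND 1 = 0
w12 = w11 OR w1 = 0 OR 0 = 0
So w12 = 0.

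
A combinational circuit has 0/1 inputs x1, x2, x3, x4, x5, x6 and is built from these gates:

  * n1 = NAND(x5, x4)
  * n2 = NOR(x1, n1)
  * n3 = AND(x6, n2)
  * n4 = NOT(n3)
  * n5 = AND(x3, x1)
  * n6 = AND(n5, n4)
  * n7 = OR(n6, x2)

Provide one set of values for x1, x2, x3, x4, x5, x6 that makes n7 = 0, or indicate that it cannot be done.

n7 = OR(n6, x2) must be 0, so both n6 = 0 and x2 = 0.
n6 = AND(n5, n4) must be 0, so at least one of n5, n4 is 0.
Check with x1=0 x2=0 x3=0 x4=0 x5=1 x6=1:
n1 = NAND(x5, x4) = NAND(1, 0) = 1
n2 = NOR(x1, n1) = NOR(0, 1) = 0
n3 = AND(x6, n2) = AND(1, 0) = 0
n4 = NOT(n3) = NOT 0 = 1
n5 = AND(x3, x1) = AND(0, 0) = 0
n6 = AND(n5, n4) = AND(0, 1) = 0
n7 = OR(n6, x2) = OR(0, 0) = 0
So n7 = 0 as required.

x1=0 x2=0 x3=0 x4=0 x5=1 x6=1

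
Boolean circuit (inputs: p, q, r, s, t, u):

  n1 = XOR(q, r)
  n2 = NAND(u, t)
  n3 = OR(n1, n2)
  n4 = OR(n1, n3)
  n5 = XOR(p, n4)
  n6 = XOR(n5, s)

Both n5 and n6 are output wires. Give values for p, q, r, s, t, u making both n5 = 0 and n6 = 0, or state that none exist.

Check with p=1, q=1, r=0, s=0, t=0, u=1:
n1 = XOR(q, r) = XOR(1, 0) = 1
n2 = NAND(u, t) = NAND(1, 0) = 1
n3 = OR(n1, n2) = OR(1, 1) = 1
n4 = OR(n1, n3) = OR(1, 1) = 1
n5 = XOR(p, n4) = XOR(1, 1) = 0
n6 = XOR(n5, s) = XOR(0, 0) = 0
So n5 = 0 and n6 = 0.

p=1, q=1, r=0, s=0, t=0, u=1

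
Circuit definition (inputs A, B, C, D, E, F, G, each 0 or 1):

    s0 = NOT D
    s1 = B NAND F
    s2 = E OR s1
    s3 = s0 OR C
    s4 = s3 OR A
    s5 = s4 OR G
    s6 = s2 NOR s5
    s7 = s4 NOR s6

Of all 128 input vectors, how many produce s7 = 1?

15

s7 = s4 NOR s6 must be 1, so both s4 = 0 and s6 = 0.
s4 = s3 OR A must be 0, so both s3 = 0 and A = 0.
s6 = s2 NOR s5 must be 0, so at least one of s2, s5 is 1.
Enumerating the 128 input combinations, 15 give s7 = 1 and 113 give s7 = 0.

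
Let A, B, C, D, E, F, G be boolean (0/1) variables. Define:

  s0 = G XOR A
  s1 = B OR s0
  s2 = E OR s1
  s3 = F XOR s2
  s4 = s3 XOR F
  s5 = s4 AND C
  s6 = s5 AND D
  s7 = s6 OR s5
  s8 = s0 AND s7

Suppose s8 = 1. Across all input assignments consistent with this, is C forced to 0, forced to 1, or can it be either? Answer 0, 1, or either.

1

s8 = s0 AND s7 must be 1, so both s0 = 1 and s7 = 1.
Every assignment with s8 = 1 has C = 1; there are 32 such assignment(s).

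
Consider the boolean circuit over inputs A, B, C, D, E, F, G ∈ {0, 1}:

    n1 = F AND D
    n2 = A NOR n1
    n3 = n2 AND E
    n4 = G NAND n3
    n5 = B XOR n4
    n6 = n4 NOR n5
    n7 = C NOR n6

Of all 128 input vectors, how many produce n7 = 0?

67

n7 = C NOR n6 must be 0, so at least one of C, n6 is 1.
Enumerating the 128 input combinations, 67 give n7 = 0 and 61 give n7 = 1.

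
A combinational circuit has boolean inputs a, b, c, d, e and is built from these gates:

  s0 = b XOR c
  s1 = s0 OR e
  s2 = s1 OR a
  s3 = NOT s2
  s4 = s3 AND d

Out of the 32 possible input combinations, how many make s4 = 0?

30

s4 = s3 AND d must be 0, so at least one of s3, d is 0.
Enumerating the 32 input combinations, 30 give s4 = 0 and 2 give s4 = 1.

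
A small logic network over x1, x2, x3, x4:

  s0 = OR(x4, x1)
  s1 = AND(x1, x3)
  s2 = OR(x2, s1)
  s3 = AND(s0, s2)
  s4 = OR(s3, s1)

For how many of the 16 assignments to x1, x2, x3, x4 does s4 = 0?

8

s4 = OR(s3, s1) must be 0, so both s3 = 0 and s1 = 0.
s3 = AND(s0, s2) must be 0, so at least one of s0, s2 is 0.
s1 = AND(x1, x3) must be 0, so at least one of x1, x3 is 0.
Enumerating the 16 input combinations, 8 give s4 = 0 and 8 give s4 = 1.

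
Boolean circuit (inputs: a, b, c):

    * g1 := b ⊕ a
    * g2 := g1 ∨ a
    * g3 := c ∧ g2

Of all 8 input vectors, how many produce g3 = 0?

g3 = c ∧ g2 must be 0, so at least one of c, g2 is 0.
Satisfying assignments:
  a=0, b=0, c=0
  a=0, b=0, c=1
  a=0, b=1, c=0
  a=1, b=0, c=0
  a=1, b=1, c=0

5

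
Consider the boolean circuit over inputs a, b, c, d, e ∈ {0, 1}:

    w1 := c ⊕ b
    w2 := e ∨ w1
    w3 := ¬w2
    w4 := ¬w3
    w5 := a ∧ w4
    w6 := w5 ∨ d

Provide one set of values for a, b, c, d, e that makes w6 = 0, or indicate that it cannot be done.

w6 = w5 ∨ d must be 0, so both w5 = 0 and d = 0.
Check with a=1, b=1, c=1, d=0, e=0:
w1 = c ⊕ b = 1 ⊕ 1 = 0
w2 = e ∨ w1 = 0 ∨ 0 = 0
w3 = ¬w2 = ¬0 = 1
w4 = ¬w3 = ¬1 = 0
w5 = a ∧ w4 = 1 ∧ 0 = 0
w6 = w5 ∨ d = 0 ∨ 0 = 0
So w6 = 0 as required.

a=1, b=1, c=1, d=0, e=0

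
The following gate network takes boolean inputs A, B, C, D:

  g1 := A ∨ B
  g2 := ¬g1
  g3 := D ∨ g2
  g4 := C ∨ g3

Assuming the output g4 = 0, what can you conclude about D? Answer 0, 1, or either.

g4 = C ∨ g3 must be 0, so both C = 0 and g3 = 0.
g3 = D ∨ g2 must be 0, so both D = 0 and g2 = 0.
g2 = ¬g1 must be 0, so g1 = 1.
Every assignment with g4 = 0 has D = 0; there are 3 such assignment(s).
  A=0, B=1, C=0, D=0
  A=1, B=0, C=0, D=0
  A=1, B=1, C=0, D=0

0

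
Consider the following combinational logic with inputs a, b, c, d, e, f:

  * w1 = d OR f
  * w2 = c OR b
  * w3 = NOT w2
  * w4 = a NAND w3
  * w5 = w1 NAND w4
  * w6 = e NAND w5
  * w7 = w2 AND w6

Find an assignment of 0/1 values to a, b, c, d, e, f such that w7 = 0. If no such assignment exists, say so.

w7 = w2 AND w6 must be 0, so at least one of w2, w6 is 0.
Check with a=0 b=0 c=1 d=0 e=1 f=0:
w1 = d OR f = 0 OR 0 = 0
w2 = c OR b = 1 OR 0 = 1
w3 = NOT w2 = NOT 1 = 0
w4 = a NAND w3 = 0 NAND 0 = 1
w5 = w1 NAND w4 = 0 NAND 1 = 1
w6 = e NAND w5 = 1 NAND 1 = 0
w7 = w2 AND w6 = 1 AND 0 = 0
So w7 = 0 as required.

a=0 b=0 c=1 d=0 e=1 f=0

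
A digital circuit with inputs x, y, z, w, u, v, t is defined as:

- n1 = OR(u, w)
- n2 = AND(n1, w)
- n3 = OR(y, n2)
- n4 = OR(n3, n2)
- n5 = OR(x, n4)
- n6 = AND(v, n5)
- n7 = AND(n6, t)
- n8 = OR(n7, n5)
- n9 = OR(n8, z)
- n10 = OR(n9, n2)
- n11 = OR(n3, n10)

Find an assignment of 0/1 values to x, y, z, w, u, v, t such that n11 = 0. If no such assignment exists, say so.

x=0, y=0, z=0, w=0, u=1, v=0, t=0

n11 = OR(n3, n10) must be 0, so both n3 = 0 and n10 = 0.
n3 = OR(y, n2) must be 0, so both y = 0 and n2 = 0.
n10 = OR(n9, n2) must be 0, so both n9 = 0 and n2 = 0.
Check with x=0, y=0, z=0, w=0, u=1, v=0, t=0:
n1 = OR(u, w) = OR(1, 0) = 1
n2 = AND(n1, w) = AND(1, 0) = 0
n3 = OR(y, n2) = OR(0, 0) = 0
n4 = OR(n3, n2) = OR(0, 0) = 0
n5 = OR(x, n4) = OR(0, 0) = 0
n6 = AND(v, n5) = AND(0, 0) = 0
n7 = AND(n6, t) = AND(0, 0) = 0
n8 = OR(n7, n5) = OR(0, 0) = 0
n9 = OR(n8, z) = OR(0, 0) = 0
n10 = OR(n9, n2) = OR(0, 0) = 0
n11 = OR(n3, n10) = OR(0, 0) = 0
So n11 = 0 as required.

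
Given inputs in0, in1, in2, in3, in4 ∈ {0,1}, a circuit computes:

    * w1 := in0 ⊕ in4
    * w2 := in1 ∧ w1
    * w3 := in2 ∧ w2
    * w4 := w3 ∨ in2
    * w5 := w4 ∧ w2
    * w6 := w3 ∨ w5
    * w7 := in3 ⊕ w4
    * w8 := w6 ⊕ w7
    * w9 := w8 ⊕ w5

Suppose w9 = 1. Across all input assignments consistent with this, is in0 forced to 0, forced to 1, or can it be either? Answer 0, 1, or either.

either

Both values of in0 occur among assignments with w9 = 1:
  in0=0: in0=0, in1=0, in2=0, in3=1, in4=0
  in0=1: in0=1, in1=0, in2=0, in3=1, in4=0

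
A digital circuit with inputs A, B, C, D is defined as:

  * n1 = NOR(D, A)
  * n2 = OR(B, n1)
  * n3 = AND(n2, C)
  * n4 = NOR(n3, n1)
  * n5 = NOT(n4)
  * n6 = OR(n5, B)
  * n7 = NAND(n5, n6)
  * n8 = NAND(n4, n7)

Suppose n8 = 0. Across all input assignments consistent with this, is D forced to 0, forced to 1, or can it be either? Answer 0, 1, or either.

Both values of D occur among assignments with n8 = 0:
  D=0: A=1, B=0, C=0, D=0
  D=1: A=0, B=0, C=0, D=1

either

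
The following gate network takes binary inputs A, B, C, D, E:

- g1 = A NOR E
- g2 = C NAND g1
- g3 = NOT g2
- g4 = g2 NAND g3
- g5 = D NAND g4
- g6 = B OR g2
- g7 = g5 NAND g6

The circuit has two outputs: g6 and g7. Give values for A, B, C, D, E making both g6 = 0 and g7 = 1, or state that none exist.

A=0 B=0 C=1 D=0 E=0

Check with A=0 B=0 C=1 D=0 E=0:
g1 = A NOR E = 0 NOR 0 = 1
g2 = C NAND g1 = 1 NAND 1 = 0
g3 = NOT g2 = NOT 0 = 1
g4 = g2 NAND g3 = 0 NAND 1 = 1
g5 = D NAND g4 = 0 NAND 1 = 1
g6 = B OR g2 = 0 OR 0 = 0
g7 = g5 NAND g6 = 1 NAND 0 = 1
So g6 = 0 and g7 = 1.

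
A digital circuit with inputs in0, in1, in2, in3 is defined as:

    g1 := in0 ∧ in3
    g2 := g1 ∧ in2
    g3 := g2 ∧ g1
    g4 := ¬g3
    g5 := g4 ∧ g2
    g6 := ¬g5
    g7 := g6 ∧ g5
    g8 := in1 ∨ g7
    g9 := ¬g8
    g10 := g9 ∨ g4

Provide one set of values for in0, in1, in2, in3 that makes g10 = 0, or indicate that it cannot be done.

g10 = g9 ∨ g4 must be 0, so both g9 = 0 and g4 = 0.
g9 = ¬g8 must be 0, so g8 = 1.
Check with in0=1, in1=1, in2=1, in3=1:
g1 = in0 ∧ in3 = 1 ∧ 1 = 1
g2 = g1 ∧ in2 = 1 ∧ 1 = 1
g3 = g2 ∧ g1 = 1 ∧ 1 = 1
g4 = ¬g3 = ¬1 = 0
g5 = g4 ∧ g2 = 0 ∧ 1 = 0
g6 = ¬g5 = ¬0 = 1
g7 = g6 ∧ g5 = 1 ∧ 0 = 0
g8 = in1 ∨ g7 = 1 ∨ 0 = 1
g9 = ¬g8 = ¬1 = 0
g10 = g9 ∨ g4 = 0 ∨ 0 = 0
So g10 = 0 as required.

in0=1, in1=1, in2=1, in3=1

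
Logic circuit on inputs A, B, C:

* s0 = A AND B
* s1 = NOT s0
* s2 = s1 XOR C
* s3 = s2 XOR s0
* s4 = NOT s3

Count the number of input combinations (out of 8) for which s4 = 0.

4

s4 = NOT s3 must be 0, so s3 = 1.
Satisfying assignments:
  A=0, B=0, C=0
  A=0, B=1, C=0
  A=1, B=0, C=0
  A=1, B=1, C=0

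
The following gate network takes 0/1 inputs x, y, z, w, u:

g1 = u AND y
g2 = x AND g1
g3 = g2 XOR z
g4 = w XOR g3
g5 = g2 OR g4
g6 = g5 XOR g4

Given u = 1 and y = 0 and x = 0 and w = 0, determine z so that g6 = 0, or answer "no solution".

z=0

Check with u = 1 and y = 0 and x = 0 and w = 0 and z=0:
g1 = u AND y = 1 AND 0 = 0
g2 = x AND g1 = 0 AND 0 = 0
g3 = g2 XOR z = 0 XOR 0 = 0
g4 = w XOR g3 = 0 XOR 0 = 0
g5 = g2 OR g4 = 0 OR 0 = 0
g6 = g5 XOR g4 = 0 XOR 0 = 0
So g6 = 0.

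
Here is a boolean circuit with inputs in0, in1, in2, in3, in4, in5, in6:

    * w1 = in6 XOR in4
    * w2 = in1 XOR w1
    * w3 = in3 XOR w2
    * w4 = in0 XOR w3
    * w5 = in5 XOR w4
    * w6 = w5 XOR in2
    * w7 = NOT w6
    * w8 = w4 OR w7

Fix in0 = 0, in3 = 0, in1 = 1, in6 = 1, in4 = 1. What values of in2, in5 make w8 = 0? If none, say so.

no solution exists

With in0 = 0, in3 = 0, in1 = 1, in6 = 1, in4 = 1 fixed, none of the 4 settings of in2, in5 give w8 = 0.
For example, with in2=1, in5=0:
w1 = in6 XOR in4 = 1 XOR 1 = 0
w2 = in1 XOR w1 = 1 XOR 0 = 1
w3 = in3 XOR w2 = 0 XOR 1 = 1
w4 = in0 XOR w3 = 0 XOR 1 = 1
w5 = in5 XOR w4 = 0 XOR 1 = 1
w6 = w5 XOR in2 = 1 XOR 1 = 0
w7 = NOT w6 = NOT 0 = 1
w8 = w4 OR w7 = 1 OR 1 = 1
giving w8 = 1 ≠ 0.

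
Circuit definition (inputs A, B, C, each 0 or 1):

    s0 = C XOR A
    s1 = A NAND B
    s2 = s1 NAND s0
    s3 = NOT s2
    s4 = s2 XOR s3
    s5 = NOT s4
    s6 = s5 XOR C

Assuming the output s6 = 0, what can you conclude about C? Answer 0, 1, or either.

s6 = s5 XOR C must be 0, so s5 and C are equal.
Every assignment with s6 = 0 has C = 0; there are 4 such assignment(s).
  A=0, B=0, C=0
  A=0, B=1, C=0
  A=1, B=0, C=0
  A=1, B=1, C=0

0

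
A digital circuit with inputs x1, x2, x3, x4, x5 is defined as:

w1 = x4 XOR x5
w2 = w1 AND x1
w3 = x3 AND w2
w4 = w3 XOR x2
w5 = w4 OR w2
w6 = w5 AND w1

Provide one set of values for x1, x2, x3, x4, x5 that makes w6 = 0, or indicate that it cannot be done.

x1=0, x2=1, x3=0, x4=1, x5=1

w6 = w5 AND w1 must be 0, so at least one of w5, w1 is 0.
Check with x1=0, x2=1, x3=0, x4=1, x5=1:
w1 = x4 XOR x5 = 1 XOR 1 = 0
w2 = w1 AND x1 = 0 AND 0 = 0
w3 = x3 AND w2 = 0 AND 0 = 0
w4 = w3 XOR x2 = 0 XOR 1 = 1
w5 = w4 OR w2 = 1 OR 0 = 1
w6 = w5 AND w1 = 1 AND 0 = 0
So w6 = 0 as required.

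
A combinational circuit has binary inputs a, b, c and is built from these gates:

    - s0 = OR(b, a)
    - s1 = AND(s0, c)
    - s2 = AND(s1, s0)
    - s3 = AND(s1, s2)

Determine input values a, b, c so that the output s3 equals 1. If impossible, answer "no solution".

s3 = AND(s1, s2) must be 1, so both s1 = 1 and s2 = 1.
Check with a=1, b=0, c=1:
s0 = OR(b, a) = OR(0, 1) = 1
s1 = AND(s0, c) = AND(1, 1) = 1
s2 = AND(s1, s0) = AND(1, 1) = 1
s3 = AND(s1, s2) = AND(1, 1) = 1
So s3 = 1 as required.

a=1, b=0, c=1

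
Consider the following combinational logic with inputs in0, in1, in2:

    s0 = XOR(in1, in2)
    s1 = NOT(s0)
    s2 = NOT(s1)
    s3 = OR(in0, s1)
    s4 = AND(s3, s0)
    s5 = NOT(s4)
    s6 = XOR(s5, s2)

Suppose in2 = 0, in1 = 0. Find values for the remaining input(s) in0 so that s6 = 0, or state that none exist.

no solution exists

With in2 = 0, in1 = 0 fixed, none of the 2 settings of in0 give s6 = 0.
For example, with in0=0:
s0 = XOR(in1, in2) = XOR(0, 0) = 0
s1 = NOT(s0) = NOT 0 = 1
s2 = NOT(s1) = NOT 1 = 0
s3 = OR(in0, s1) = OR(0, 1) = 1
s4 = AND(s3, s0) = AND(1, 0) = 0
s5 = NOT(s4) = NOT 0 = 1
s6 = XOR(s5, s2) = XOR(1, 0) = 1
giving s6 = 1 ≠ 0.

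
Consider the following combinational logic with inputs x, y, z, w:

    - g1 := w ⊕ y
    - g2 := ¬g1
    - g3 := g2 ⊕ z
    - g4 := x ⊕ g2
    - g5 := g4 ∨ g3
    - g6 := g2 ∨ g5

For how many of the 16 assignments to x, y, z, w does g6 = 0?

2

g6 = g2 ∨ g5 must be 0, so both g2 = 0 and g5 = 0.
Satisfying assignments:
  x=0, y=0, z=0, w=1
  x=0, y=1, z=0, w=0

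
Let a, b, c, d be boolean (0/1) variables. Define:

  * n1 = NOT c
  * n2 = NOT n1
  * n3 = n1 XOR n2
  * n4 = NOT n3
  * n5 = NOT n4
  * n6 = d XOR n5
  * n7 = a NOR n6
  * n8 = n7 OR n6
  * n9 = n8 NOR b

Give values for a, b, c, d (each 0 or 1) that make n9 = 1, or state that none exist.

Check with a=1 b=0 c=0 d=1:
n1 = NOT c = NOT 0 = 1
n2 = NOT n1 = NOT 1 = 0
n3 = n1 XOR n2 = 1 XOR 0 = 1
n4 = NOT n3 = NOT 1 = 0
n5 = NOT n4 = NOT 0 = 1
n6 = d XOR n5 = 1 XOR 1 = 0
n7 = a NOR n6 = 1 NOR 0 = 0
n8 = n7 OR n6 = 0 OR 0 = 0
n9 = n8 NOR b = 0 NOR 0 = 1
So n9 = 1 as required.

a=1 b=0 c=0 d=1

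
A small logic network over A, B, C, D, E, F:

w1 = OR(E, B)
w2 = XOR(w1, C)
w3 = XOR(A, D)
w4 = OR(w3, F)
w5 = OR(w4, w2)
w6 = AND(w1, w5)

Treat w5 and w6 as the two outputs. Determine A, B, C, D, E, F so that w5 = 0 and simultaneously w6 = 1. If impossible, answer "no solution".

Across all 64 input combinations, none give both w5 = 0 and w6 = 1.

no solution exists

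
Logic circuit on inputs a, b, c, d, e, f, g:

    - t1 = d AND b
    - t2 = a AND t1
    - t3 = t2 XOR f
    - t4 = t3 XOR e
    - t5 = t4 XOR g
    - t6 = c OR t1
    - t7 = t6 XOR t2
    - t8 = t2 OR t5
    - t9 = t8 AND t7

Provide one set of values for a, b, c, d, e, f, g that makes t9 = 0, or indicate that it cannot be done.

t9 = t8 AND t7 must be 0, so at least one of t8, t7 is 0.
Check with a=1, b=0, c=0, d=1, e=1, f=1, g=1:
t1 = d AND b = 1 AND 0 = 0
t2 = a AND t1 = 1 AND 0 = 0
t3 = t2 XOR f = 0 XOR 1 = 1
t4 = t3 XOR e = 1 XOR 1 = 0
t5 = t4 XOR g = 0 XOR 1 = 1
t6 = c OR t1 = 0 OR 0 = 0
t7 = t6 XOR t2 = 0 XOR 0 = 0
t8 = t2 OR t5 = 0 OR 1 = 1
t9 = t8 AND t7 = 1 AND 0 = 0
So t9 = 0 as required.

a=1, b=0, c=0, d=1, e=1, f=1, g=1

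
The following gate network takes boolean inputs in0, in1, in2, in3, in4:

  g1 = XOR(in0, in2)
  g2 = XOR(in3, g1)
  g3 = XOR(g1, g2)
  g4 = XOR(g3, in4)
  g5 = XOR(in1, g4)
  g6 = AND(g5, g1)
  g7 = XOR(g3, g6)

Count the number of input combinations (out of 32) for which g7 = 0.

16

g7 = XOR(g3, g6) must be 0, so g3 and g6 are equal.
Enumerating the 32 input combinations, 16 give g7 = 0 and 16 give g7 = 1.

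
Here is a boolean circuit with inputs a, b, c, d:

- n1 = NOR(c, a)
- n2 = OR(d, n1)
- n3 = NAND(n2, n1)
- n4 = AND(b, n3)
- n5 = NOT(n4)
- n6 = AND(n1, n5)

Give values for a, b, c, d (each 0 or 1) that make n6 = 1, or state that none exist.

a=0 b=0 c=0 d=1

Check with a=0 b=0 c=0 d=1:
n1 = NOR(c, a) = NOR(0, 0) = 1
n2 = OR(d, n1) = OR(1, 1) = 1
n3 = NAND(n2, n1) = NAND(1, 1) = 0
n4 = AND(b, n3) = AND(0, 0) = 0
n5 = NOT(n4) = NOT 0 = 1
n6 = AND(n1, n5) = AND(1, 1) = 1
So n6 = 1 as required.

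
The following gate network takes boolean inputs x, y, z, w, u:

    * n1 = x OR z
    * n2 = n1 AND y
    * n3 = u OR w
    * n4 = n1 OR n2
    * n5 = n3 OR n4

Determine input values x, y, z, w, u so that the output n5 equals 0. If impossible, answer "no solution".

Check with x=0, y=1, z=0, w=0, u=0:
n1 = x OR z = 0 OR 0 = 0
n2 = n1 AND y = 0 AND 1 = 0
n3 = u OR w = 0 OR 0 = 0
n4 = n1 OR n2 = 0 OR 0 = 0
n5 = n3 OR n4 = 0 OR 0 = 0
So n5 = 0 as required.

x=0, y=1, z=0, w=0, u=0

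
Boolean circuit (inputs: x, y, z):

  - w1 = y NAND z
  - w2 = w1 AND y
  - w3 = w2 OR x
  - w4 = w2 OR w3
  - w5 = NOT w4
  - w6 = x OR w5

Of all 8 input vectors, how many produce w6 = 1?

7

w6 = x OR w5 must be 1, so at least one of x, w5 is 1.
Enumerating the 8 input combinations, 7 give w6 = 1 and 1 give w6 = 0.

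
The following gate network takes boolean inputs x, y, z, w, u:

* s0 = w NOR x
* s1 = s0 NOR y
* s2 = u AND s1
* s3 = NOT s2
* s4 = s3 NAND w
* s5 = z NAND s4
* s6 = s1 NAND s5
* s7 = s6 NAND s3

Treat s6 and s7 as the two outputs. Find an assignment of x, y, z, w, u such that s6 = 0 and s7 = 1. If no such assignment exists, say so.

Check with x=0 y=0 z=1 w=1 u=0:
s0 = w NOR x = 1 NOR 0 = 0
s1 = s0 NOR y = 0 NOR 0 = 1
s2 = u AND s1 = 0 AND 1 = 0
s3 = NOT s2 = NOT 0 = 1
s4 = s3 NAND w = 1 NAND 1 = 0
s5 = z NAND s4 = 1 NAND 0 = 1
s6 = s1 NAND s5 = 1 NAND 1 = 0
s7 = s6 NAND s3 = 0 NAND 1 = 1
So s6 = 0 and s7 = 1.

x=0 y=0 z=1 w=1 u=0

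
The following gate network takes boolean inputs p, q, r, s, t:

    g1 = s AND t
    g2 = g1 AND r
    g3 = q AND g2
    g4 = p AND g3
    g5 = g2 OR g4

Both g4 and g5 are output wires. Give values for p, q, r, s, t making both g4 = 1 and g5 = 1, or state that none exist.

p=1 q=1 r=1 s=1 t=1

Check with p=1 q=1 r=1 s=1 t=1:
g1 = s AND t = 1 AND 1 = 1
g2 = g1 AND r = 1 AND 1 = 1
g3 = q AND g2 = 1 AND 1 = 1
g4 = p AND g3 = 1 AND 1 = 1
g5 = g2 OR g4 = 1 OR 1 = 1
So g4 = 1 and g5 = 1.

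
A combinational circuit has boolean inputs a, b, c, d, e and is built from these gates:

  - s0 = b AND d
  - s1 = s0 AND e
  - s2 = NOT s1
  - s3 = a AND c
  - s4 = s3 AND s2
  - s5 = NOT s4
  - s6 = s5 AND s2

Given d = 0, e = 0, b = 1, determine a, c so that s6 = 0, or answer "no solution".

a=1 c=1

s6 = s5 AND s2 must be 0, so at least one of s5, s2 is 0.
Check with d = 0, e = 0, b = 1 and a=1, c=1:
s0 = b AND d = 1 AND 0 = 0
s1 = s0 AND e = 0 AND 0 = 0
s2 = NOT s1 = NOT 0 = 1
s3 = a AND c = 1 AND 1 = 1
s4 = s3 AND s2 = 1 AND 1 = 1
s5 = NOT s4 = NOT 1 = 0
s6 = s5 AND s2 = 0 AND 1 = 0
So s6 = 0.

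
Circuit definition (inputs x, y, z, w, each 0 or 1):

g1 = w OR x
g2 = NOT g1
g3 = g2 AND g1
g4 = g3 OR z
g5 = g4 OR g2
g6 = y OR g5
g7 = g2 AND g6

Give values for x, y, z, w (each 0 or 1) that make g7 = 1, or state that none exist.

g7 = g2 AND g6 must be 1, so both g2 = 1 and g6 = 1.
Check with x=0 y=1 z=0 w=0:
g1 = w OR x = 0 OR 0 = 0
g2 = NOT g1 = NOT 0 = 1
g3 = g2 AND g1 = 1 AND 0 = 0
g4 = g3 OR z = 0 OR 0 = 0
g5 = g4 OR g2 = 0 OR 1 = 1
g6 = y OR g5 = 1 OR 1 = 1
g7 = g2 AND g6 = 1 AND 1 = 1
So g7 = 1 as required.

x=0 y=1 z=0 w=0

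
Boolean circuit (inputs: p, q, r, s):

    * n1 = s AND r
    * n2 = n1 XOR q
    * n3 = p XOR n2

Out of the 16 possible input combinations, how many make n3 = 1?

8

n3 = p XOR n2 must be 1, so p and n2 differ.
Enumerating the 16 input combinations, 8 give n3 = 1 and 8 give n3 = 0.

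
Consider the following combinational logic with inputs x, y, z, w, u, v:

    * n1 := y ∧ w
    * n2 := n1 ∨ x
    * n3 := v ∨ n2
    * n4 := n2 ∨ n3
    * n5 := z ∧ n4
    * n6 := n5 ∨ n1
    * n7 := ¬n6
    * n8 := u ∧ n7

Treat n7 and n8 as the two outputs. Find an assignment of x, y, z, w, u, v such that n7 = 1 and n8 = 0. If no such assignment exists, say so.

Check with x=0, y=1, z=0, w=0, u=0, v=1:
n1 = y ∧ w = 1 ∧ 0 = 0
n2 = n1 ∨ x = 0 ∨ 0 = 0
n3 = v ∨ n2 = 1 ∨ 0 = 1
n4 = n2 ∨ n3 = 0 ∨ 1 = 1
n5 = z ∧ n4 = 0 ∧ 1 = 0
n6 = n5 ∨ n1 = 0 ∨ 0 = 0
n7 = ¬n6 = ¬0 = 1
n8 = u ∧ n7 = 0 ∧ 1 = 0
So n7 = 1 and n8 = 0.

x=0, y=1, z=0, w=0, u=0, v=1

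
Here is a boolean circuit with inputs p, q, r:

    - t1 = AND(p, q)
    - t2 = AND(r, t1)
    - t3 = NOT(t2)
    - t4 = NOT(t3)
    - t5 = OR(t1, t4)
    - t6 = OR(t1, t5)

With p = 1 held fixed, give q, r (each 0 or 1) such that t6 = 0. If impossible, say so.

q=0, r=0

Check with p = 1 and q=0, r=0:
t1 = AND(p, q) = AND(1, 0) = 0
t2 = AND(r, t1) = AND(0, 0) = 0
t3 = NOT(t2) = NOT 0 = 1
t4 = NOT(t3) = NOT 1 = 0
t5 = OR(t1, t4) = OR(0, 0) = 0
t6 = OR(t1, t5) = OR(0, 0) = 0
So t6 = 0.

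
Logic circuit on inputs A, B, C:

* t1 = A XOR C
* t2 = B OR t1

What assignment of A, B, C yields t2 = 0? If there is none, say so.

A=1, B=0, C=1

Check with A=1, B=0, C=1:
t1 = A XOR C = 1 XOR 1 = 0
t2 = B OR t1 = 0 OR 0 = 0
So t2 = 0 as required.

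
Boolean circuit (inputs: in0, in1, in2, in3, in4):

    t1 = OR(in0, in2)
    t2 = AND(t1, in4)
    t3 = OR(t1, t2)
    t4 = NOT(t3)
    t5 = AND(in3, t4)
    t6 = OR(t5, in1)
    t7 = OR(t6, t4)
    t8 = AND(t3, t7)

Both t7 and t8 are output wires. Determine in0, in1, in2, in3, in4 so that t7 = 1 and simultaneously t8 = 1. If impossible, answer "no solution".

in0=1, in1=1, in2=0, in3=0, in4=0

Check with in0=1, in1=1, in2=0, in3=0, in4=0:
t1 = OR(in0, in2) = OR(1, 0) = 1
t2 = AND(t1, in4) = AND(1, 0) = 0
t3 = OR(t1, t2) = OR(1, 0) = 1
t4 = NOT(t3) = NOT 1 = 0
t5 = AND(in3, t4) = AND(0, 0) = 0
t6 = OR(t5, in1) = OR(0, 1) = 1
t7 = OR(t6, t4) = OR(1, 0) = 1
t8 = AND(t3, t7) = AND(1, 1) = 1
So t7 = 1 and t8 = 1.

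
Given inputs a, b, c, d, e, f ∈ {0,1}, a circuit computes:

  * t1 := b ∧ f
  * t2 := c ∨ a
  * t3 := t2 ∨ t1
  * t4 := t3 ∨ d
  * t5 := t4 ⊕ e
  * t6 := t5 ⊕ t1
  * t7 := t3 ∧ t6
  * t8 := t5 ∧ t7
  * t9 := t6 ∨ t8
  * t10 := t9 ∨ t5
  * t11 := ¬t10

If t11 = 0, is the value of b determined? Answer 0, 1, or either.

Both values of b occur among assignments with t11 = 0:
  b=0: a=0, b=0, c=0, d=0, e=1, f=0
  b=1: a=0, b=1, c=0, d=0, e=0, f=1

either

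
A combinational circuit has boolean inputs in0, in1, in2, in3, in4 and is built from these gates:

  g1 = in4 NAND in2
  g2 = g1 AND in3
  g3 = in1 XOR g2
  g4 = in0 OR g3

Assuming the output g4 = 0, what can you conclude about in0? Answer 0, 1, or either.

g4 = in0 OR g3 must be 0, so both in0 = 0 and g3 = 0.
g3 = in1 XOR g2 must be 0, so in1 and g2 are equal.
Every assignment with g4 = 0 has in0 = 0; there are 8 such assignment(s).

0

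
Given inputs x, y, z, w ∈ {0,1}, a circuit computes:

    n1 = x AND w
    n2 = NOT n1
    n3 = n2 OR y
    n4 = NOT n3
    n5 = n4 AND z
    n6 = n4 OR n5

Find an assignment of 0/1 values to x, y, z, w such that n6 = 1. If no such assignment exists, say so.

x=1 y=0 z=0 w=1

Check with x=1 y=0 z=0 w=1:
n1 = x AND w = 1 AND 1 = 1
n2 = NOT n1 = NOT 1 = 0
n3 = n2 OR y = 0 OR 0 = 0
n4 = NOT n3 = NOT 0 = 1
n5 = n4 AND z = 1 AND 0 = 0
n6 = n4 OR n5 = 1 OR 0 = 1
So n6 = 1 as required.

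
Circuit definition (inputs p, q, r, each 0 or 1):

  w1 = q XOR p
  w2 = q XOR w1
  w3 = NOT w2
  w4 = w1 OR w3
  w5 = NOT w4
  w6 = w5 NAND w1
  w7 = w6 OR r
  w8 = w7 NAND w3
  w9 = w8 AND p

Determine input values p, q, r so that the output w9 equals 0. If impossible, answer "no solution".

w9 = w8 AND p must be 0, so at least one of w8, p is 0.
Check with p=0 q=0 r=1:
w1 = q XOR p = 0 XOR 0 = 0
w2 = q XOR w1 = 0 XOR 0 = 0
w3 = NOT w2 = NOT 0 = 1
w4 = w1 OR w3 = 0 OR 1 = 1
w5 = NOT w4 = NOT 1 = 0
w6 = w5 NAND w1 = 0 NAND 0 = 1
w7 = w6 OR r = 1 OR 1 = 1
w8 = w7 NAND w3 = 1 NAND 1 = 0
w9 = w8 AND p = 0 AND 0 = 0
So w9 = 0 as required.

p=0 q=0 r=1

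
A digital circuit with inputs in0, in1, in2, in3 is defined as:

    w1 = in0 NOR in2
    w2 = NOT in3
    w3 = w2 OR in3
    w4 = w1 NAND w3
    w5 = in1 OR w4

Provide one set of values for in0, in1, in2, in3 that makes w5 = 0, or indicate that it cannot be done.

Check with in0=0 in1=0 in2=0 in3=0:
w1 = in0 NOR in2 = 0 NOR 0 = 1
w2 = NOT in3 = NOT 0 = 1
w3 = w2 OR in3 = 1 OR 0 = 1
w4 = w1 NAND w3 = 1 NAND 1 = 0
w5 = in1 OR w4 = 0 OR 0 = 0
So w5 = 0 as required.

in0=0 in1=0 in2=0 in3=0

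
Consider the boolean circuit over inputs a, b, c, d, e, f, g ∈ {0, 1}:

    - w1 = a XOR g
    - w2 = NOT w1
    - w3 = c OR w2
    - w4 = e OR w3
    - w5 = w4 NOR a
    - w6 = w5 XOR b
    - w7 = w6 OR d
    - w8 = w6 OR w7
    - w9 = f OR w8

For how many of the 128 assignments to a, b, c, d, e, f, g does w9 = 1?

w9 = f OR w8 must be 1, so at least one of f, w8 is 1.
Enumerating the 128 input combinations, 112 give w9 = 1 and 16 give w9 = 0.

112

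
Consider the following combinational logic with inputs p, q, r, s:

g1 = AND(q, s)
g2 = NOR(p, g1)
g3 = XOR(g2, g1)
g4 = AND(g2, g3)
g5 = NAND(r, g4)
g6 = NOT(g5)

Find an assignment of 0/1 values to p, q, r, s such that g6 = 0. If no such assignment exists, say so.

g6 = NOT(g5) must be 0, so g5 = 1.
g5 = NAND(r, g4) must be 1, so at least one of r, g4 is 0.
Check with p=1 q=0 r=0 s=0:
g1 = AND(q, s) = AND(0, 0) = 0
g2 = NOR(p, g1) = NOR(1, 0) = 0
g3 = XOR(g2, g1) = XOR(0, 0) = 0
g4 = AND(g2, g3) = AND(0, 0) = 0
g5 = NAND(r, g4) = NAND(0, 0) = 1
g6 = NOT(g5) = NOT 1 = 0
So g6 = 0 as required.

p=1 q=0 r=0 s=0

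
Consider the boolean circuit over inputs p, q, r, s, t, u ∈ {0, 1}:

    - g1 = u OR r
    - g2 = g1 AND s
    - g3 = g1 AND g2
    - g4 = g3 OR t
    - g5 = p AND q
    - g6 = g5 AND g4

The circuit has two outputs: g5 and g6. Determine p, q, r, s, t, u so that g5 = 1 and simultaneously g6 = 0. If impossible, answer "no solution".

p=1 q=1 r=1 s=0 t=0 u=1

Check with p=1 q=1 r=1 s=0 t=0 u=1:
g1 = u OR r = 1 OR 1 = 1
g2 = g1 AND s = 1 AND 0 = 0
g3 = g1 AND g2 = 1 AND 0 = 0
g4 = g3 OR t = 0 OR 0 = 0
g5 = p AND q = 1 AND 1 = 1
g6 = g5 AND g4 = 1 AND 0 = 0
So g5 = 1 and g6 = 0.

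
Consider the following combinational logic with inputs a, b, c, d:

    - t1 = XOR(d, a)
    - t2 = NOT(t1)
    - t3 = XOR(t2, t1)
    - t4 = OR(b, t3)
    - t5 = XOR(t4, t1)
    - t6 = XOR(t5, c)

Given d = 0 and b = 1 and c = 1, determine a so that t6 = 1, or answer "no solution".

a=1

Check with d = 0 and b = 1 and c = 1 and a=1:
t1 = XOR(d, a) = XOR(0, 1) = 1
t2 = NOT(t1) = NOT 1 = 0
t3 = XOR(t2, t1) = XOR(0, 1) = 1
t4 = OR(b, t3) = OR(1, 1) = 1
t5 = XOR(t4, t1) = XOR(1, 1) = 0
t6 = XOR(t5, c) = XOR(0, 1) = 1
So t6 = 1.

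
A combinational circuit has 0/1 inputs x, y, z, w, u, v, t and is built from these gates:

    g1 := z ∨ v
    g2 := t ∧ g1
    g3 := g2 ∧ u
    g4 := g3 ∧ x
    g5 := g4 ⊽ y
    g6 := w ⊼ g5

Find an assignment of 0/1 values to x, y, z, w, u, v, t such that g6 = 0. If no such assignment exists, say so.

x=0 y=0 z=1 w=1 u=0 v=1 t=0

g6 = w ⊼ g5 must be 0, so both w = 1 and g5 = 1.
g5 = g4 ⊽ y must be 1, so both g4 = 0 and y = 0.
g4 = g3 ∧ x must be 0, so at least one of g3, x is 0.
Check with x=0 y=0 z=1 w=1 u=0 v=1 t=0:
g1 = z ∨ v = 1 ∨ 1 = 1
g2 = t ∧ g1 = 0 ∧ 1 = 0
g3 = g2 ∧ u = 0 ∧ 0 = 0
g4 = g3 ∧ x = 0 ∧ 0 = 0
g5 = g4 ⊽ y = 0 ⊽ 0 = 1
g6 = w ⊼ g5 = 1 ⊼ 1 = 0
So g6 = 0 as required.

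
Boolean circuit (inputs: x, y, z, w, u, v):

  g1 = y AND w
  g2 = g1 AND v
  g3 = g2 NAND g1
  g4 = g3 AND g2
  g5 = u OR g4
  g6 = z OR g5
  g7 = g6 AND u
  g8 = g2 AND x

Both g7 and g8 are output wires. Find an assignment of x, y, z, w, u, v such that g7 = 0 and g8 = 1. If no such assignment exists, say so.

x=1 y=1 z=1 w=1 u=0 v=1

Check with x=1 y=1 z=1 w=1 u=0 v=1:
g1 = y AND w = 1 AND 1 = 1
g2 = g1 AND v = 1 AND 1 = 1
g3 = g2 NAND g1 = 1 NAND 1 = 0
g4 = g3 AND g2 = 0 AND 1 = 0
g5 = u OR g4 = 0 OR 0 = 0
g6 = z OR g5 = 1 OR 0 = 1
g7 = g6 AND u = 1 AND 0 = 0
g8 = g2 AND x = 1 AND 1 = 1
So g7 = 0 and g8 = 1.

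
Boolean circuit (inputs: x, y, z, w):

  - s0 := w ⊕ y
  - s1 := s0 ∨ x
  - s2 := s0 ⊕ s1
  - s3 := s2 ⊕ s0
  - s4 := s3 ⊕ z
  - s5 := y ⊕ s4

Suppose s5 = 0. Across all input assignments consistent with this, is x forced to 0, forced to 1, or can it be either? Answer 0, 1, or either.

either

Both values of x occur among assignments with s5 = 0:
  x=0: x=0, y=0, z=0, w=0
  x=1: x=1, y=0, z=1, w=0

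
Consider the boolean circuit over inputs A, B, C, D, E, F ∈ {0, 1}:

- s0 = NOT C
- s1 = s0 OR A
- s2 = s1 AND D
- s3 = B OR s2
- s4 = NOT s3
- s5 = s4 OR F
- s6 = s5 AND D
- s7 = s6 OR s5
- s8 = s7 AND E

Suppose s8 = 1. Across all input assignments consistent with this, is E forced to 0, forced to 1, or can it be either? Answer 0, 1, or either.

s8 = s7 AND E must be 1, so both s7 = 1 and E = 1.
s7 = s6 OR s5 must be 1, so at least one of s6, s5 is 1.
Every assignment with s8 = 1 has E = 1; there are 21 such assignment(s).

1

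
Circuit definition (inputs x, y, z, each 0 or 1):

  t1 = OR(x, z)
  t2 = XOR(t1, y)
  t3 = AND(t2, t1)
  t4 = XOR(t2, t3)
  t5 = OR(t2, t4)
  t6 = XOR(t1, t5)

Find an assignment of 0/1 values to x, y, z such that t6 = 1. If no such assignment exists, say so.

t6 = XOR(t1, t5) must be 1, so t1 and t5 differ.
Check with x=0 y=1 z=0:
t1 = OR(x, z) = OR(0, 0) = 0
t2 = XOR(t1, y) = XOR(0, 1) = 1
t3 = AND(t2, t1) = AND(1, 0) = 0
t4 = XOR(t2, t3) = XOR(1, 0) = 1
t5 = OR(t2, t4) = OR(1, 1) = 1
t6 = XOR(t1, t5) = XOR(0, 1) = 1
So t6 = 1 as required.

x=0 y=1 z=0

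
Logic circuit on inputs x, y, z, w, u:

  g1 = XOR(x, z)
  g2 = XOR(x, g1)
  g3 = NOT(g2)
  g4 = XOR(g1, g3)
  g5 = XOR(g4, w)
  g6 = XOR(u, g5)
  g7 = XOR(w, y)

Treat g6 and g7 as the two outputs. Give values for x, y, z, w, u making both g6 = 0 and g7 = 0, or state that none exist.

Check with x=1, y=0, z=0, w=0, u=0:
g1 = XOR(x, z) = XOR(1, 0) = 1
g2 = XOR(x, g1) = XOR(1, 1) = 0
g3 = NOT(g2) = NOT 0 = 1
g4 = XOR(g1, g3) = XOR(1, 1) = 0
g5 = XOR(g4, w) = XOR(0, 0) = 0
g6 = XOR(u, g5) = XOR(0, 0) = 0
g7 = XOR(w, y) = XOR(0, 0) = 0
So g6 = 0 and g7 = 0.

x=1, y=0, z=0, w=0, u=0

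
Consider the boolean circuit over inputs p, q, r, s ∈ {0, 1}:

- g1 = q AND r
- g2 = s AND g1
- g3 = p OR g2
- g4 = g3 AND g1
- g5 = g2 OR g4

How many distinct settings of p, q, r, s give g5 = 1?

g5 = g2 OR g4 must be 1, so at least one of g2, g4 is 1.
Enumerating the 16 input combinations, 3 give g5 = 1 and 13 give g5 = 0.

3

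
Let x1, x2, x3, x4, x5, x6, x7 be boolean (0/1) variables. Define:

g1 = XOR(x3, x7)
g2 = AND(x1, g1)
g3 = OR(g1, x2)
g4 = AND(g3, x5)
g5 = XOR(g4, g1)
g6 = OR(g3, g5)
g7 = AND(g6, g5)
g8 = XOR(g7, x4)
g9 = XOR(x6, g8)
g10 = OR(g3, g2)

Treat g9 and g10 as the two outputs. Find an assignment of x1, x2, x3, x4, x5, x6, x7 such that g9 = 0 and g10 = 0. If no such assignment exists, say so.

Check with x1=0, x2=0, x3=1, x4=1, x5=1, x6=1, x7=1:
g1 = XOR(x3, x7) = XOR(1, 1) = 0
g2 = AND(x1, g1) = AND(0, 0) = 0
g3 = OR(g1, x2) = OR(0, 0) = 0
g4 = AND(g3, x5) = AND(0, 1) = 0
g5 = XOR(g4, g1) = XOR(0, 0) = 0
g6 = OR(g3, g5) = OR(0, 0) = 0
g7 = AND(g6, g5) = AND(0, 0) = 0
g8 = XOR(g7, x4) = XOR(0, 1) = 1
g9 = XOR(x6, g8) = XOR(1, 1) = 0
g10 = OR(g3, g2) = OR(0, 0) = 0
So g9 = 0 and g10 = 0.

x1=0, x2=0, x3=1, x4=1, x5=1, x6=1, x7=1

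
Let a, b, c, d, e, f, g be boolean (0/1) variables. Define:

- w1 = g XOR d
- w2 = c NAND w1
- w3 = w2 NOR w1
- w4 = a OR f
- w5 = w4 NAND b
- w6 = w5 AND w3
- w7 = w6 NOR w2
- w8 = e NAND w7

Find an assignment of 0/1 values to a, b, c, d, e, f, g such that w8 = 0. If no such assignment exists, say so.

a=0, b=0, c=1, d=1, e=1, f=0, g=0

w8 = e NAND w7 must be 0, so both e = 1 and w7 = 1.
w7 = w6 NOR w2 must be 1, so both w6 = 0 and w2 = 0.
Check with a=0, b=0, c=1, d=1, e=1, f=0, g=0:
w1 = g XOR d = 0 XOR 1 = 1
w2 = c NAND w1 = 1 NAND 1 = 0
w3 = w2 NOR w1 = 0 NOR 1 = 0
w4 = a OR f = 0 OR 0 = 0
w5 = w4 NAND b = 0 NAND 0 = 1
w6 = w5 AND w3 = 1 AND 0 = 0
w7 = w6 NOR w2 = 0 NOR 0 = 1
w8 = e NAND w7 = 1 NAND 1 = 0
So w8 = 0 as required.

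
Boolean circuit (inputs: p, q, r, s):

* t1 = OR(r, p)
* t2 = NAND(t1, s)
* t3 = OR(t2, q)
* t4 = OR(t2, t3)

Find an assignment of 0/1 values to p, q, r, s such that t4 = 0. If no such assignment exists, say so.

p=0, q=0, r=1, s=1

t4 = OR(t2, t3) must be 0, so both t2 = 0 and t3 = 0.
Check with p=0, q=0, r=1, s=1:
t1 = OR(r, p) = OR(1, 0) = 1
t2 = NAND(t1, s) = NAND(1, 1) = 0
t3 = OR(t2, q) = OR(0, 0) = 0
t4 = OR(t2, t3) = OR(0, 0) = 0
So t4 = 0 as required.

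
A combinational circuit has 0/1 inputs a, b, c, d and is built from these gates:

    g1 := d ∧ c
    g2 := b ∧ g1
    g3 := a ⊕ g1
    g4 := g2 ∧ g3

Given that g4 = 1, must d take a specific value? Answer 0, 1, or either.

1

g4 = g2 ∧ g3 must be 1, so both g2 = 1 and g3 = 1.
Every assignment with g4 = 1 has d = 1; there are 1 such assignment(s).
  a=0, b=1, c=1, d=1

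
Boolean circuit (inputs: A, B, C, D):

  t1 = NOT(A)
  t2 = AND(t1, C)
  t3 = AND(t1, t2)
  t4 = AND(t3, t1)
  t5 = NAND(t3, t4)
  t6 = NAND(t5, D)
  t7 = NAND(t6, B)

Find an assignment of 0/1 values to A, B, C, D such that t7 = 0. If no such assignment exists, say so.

A=0 B=1 C=1 D=1

Check with A=0 B=1 C=1 D=1:
t1 = NOT(A) = NOT 0 = 1
t2 = AND(t1, C) = AND(1, 1) = 1
t3 = AND(t1, t2) = AND(1, 1) = 1
t4 = AND(t3, t1) = AND(1, 1) = 1
t5 = NAND(t3, t4) = NAND(1, 1) = 0
t6 = NAND(t5, D) = NAND(0, 1) = 1
t7 = NAND(t6, B) = NAND(1, 1) = 0
So t7 = 0 as required.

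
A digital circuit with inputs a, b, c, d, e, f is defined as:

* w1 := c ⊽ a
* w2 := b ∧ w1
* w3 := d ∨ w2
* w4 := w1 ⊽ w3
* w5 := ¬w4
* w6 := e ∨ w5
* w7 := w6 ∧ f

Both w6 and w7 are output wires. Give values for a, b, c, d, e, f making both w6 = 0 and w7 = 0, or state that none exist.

a=1 b=1 c=0 d=0 e=0 f=0

Check with a=1 b=1 c=0 d=0 e=0 f=0:
w1 = c ⊽ a = 0 ⊽ 1 = 0
w2 = b ∧ w1 = 1 ∧ 0 = 0
w3 = d ∨ w2 = 0 ∨ 0 = 0
w4 = w1 ⊽ w3 = 0 ⊽ 0 = 1
w5 = ¬w4 = ¬1 = 0
w6 = e ∨ w5 = 0 ∨ 0 = 0
w7 = w6 ∧ f = 0 ∧ 0 = 0
So w6 = 0 and w7 = 0.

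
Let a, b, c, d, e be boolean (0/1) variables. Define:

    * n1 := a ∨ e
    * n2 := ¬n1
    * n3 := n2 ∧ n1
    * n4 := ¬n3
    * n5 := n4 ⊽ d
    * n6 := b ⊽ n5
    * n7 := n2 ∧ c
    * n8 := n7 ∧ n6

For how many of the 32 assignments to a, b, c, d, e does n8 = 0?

30

n8 = n7 ∧ n6 must be 0, so at least one of n7, n6 is 0.
Enumerating the 32 input combinations, 30 give n8 = 0 and 2 give n8 = 1.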